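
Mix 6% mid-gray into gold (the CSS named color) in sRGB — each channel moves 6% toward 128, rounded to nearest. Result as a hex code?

#F7D208

CSS gold is rgb(255, 215, 0).
A 6% tone moves each channel 6% toward 128:
  R: 255 + 0.06×(128−255) = 255 − 7.62 = 247.38 → 247
  G: 215 − 5.22 = 209.78 → 210
  B: 0 + 7.68 = 7.68 → 8
rgb(247, 210, 8) = #F7D208.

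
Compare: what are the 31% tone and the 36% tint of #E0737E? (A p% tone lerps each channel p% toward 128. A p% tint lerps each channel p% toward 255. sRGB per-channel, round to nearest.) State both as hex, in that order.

#E0737E is rgb(224, 115, 126).
31% tone:
  R: 224 + 0.31×(128−224) = 224 − 29.76 = 194.24 → 194
  G: 115 + 4.03 = 119.03 → 119
  B: 126 + 0.62 = 126.62 → 127
  → #C2777F
36% tint:
  R: 224 + 0.36×(255−224) = 224 + 11.16 = 235.16 → 235
  G: 115 + 0.36×(255−115) = 115 + 50.4 = 165.4 → 165
  B: 126 + 46.44 = 172.44 → 172
  → #EBA5AC

#C2777F, #EBA5AC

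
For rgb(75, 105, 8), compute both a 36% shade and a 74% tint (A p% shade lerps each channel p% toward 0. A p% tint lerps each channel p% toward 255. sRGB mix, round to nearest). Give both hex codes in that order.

#304305, #d0d8bf

36% shade:
  R: 75 + 0.36×(0−75) = 75 − 27 = 48 → 48
  G: 105 − 37.8 = 67.2 → 67
  B: 8 + 0.36×(0−8) = 8 − 2.88 = 5.12 → 5
  → #304305
74% tint:
  R: 75 + 0.74×(255−75) = 75 + 133.2 = 208.2 → 208
  G: 105 + 0.74×(255−105) = 105 + 111 = 216 → 216
  B: 8 + 0.74×(255−8) = 8 + 182.78 = 190.78 → 191
  → #d0d8bf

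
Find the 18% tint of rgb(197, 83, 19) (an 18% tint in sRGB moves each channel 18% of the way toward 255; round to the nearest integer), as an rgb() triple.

Per channel, c → c + 0.18(255 − c):
  R: 197 + 0.18×(255−197) = 197 + 10.44 = 207.44 → 207
  G: 83 + 30.96 = 113.96 → 114
  B: 19 + 0.18×(255−19) = 19 + 42.48 = 61.48 → 61

rgb(207, 114, 61)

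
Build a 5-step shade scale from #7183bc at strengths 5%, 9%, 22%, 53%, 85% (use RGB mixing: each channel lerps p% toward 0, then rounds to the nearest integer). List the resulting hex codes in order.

#6b7cb3, #6777ab, #586693, #353e58, #11141c

#7183bc is rgb(113, 131, 188).
5%: (113 − 5.65 = 107.35→107, 131 − 6.55 = 124.45→124, 188 − 9.4 = 178.6→179) → #6b7cb3
9%: (113 − 10.17 = 102.83→103, 131 − 11.79 = 119.21→119, 188 − 16.92 = 171.08→171) → #6777ab
22%: (113 − 24.86 = 88.14→88, 131 − 28.82 = 102.18→102, 188 − 41.36 = 146.64→147) → #586693
53%: (113 − 59.89 = 53.11→53, 131 − 69.43 = 61.57→62, 188 − 99.64 = 88.36→88) → #353e58
85%: (113 − 96.05 = 16.95→17, 131 − 111.35 = 19.65→20, 188 − 159.8 = 28.2→28) → #11141c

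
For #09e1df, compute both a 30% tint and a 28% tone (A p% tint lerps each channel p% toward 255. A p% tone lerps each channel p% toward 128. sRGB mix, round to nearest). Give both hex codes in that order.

#09e1df is rgb(9, 225, 223).
30% tint:
  R: 9 + 0.3×(255−9) = 9 + 73.8 = 82.8 → 83
  G: 225 + 0.3×(255−225) = 225 + 9 = 234 → 234
  B: 223 + 9.6 = 232.6 → 233
  → #53eae9
28% tone:
  R: 9 + 0.28×(128−9) = 9 + 33.32 = 42.32 → 42
  G: 225 + 0.28×(128−225) = 225 − 27.16 = 197.84 → 198
  B: 223 + 0.28×(128−223) = 223 − 26.6 = 196.4 → 196
  → #2ac6c4

#53eae9, #2ac6c4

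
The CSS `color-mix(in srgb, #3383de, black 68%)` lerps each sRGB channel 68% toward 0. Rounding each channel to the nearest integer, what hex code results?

#3383de is rgb(51, 131, 222).
Per channel, c → c + 0.68(0 − c):
  R: 51 + 0.68×(0−51) = 51 − 34.68 = 16.32 → 16
  G: 131 + 0.68×(0−131) = 131 − 89.08 = 41.92 → 42
  B: 222 − 150.96 = 71.04 → 71
rgb(16, 42, 71) = #102a47.

#102a47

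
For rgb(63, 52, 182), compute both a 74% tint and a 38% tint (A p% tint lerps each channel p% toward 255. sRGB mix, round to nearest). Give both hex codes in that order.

74% tint:
  R: 63 + 142.08 = 205.08 → 205
  G: 52 + 0.74×(255−52) = 52 + 150.22 = 202.22 → 202
  B: 182 + 0.74×(255−182) = 182 + 54.02 = 236.02 → 236
  → #cdcaec
38% tint:
  R: 63 + 0.38×(255−63) = 63 + 72.96 = 135.96 → 136
  G: 52 + 77.14 = 129.14 → 129
  B: 182 + 0.38×(255−182) = 182 + 27.74 = 209.74 → 210
  → #8881d2

#cdcaec, #8881d2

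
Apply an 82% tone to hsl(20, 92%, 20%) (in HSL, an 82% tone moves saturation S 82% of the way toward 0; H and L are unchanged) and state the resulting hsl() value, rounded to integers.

S moves 82% from 92 toward 0: 92 − 75.44 = 16.56 → 17.
H and L are unchanged.

hsl(20, 17%, 20%)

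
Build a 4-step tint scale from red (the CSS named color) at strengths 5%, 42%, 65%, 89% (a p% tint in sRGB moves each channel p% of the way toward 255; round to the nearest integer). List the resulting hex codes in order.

CSS red is rgb(255, 0, 0).
5%: (255→255, 0 + 12.75 = 12.75→13, 0 + 12.75 = 12.75→13) → #FF0D0D
42%: (255→255, 0 + 107.1 = 107.1→107, 0 + 107.1 = 107.1→107) → #FF6B6B
65%: (255→255, 0 + 165.75 = 165.75→166, 0 + 165.75 = 165.75→166) → #FFA6A6
89%: (255→255, 0 + 226.95 = 226.95→227, 0 + 226.95 = 226.95→227) → #FFE3E3

#FF0D0D, #FF6B6B, #FFA6A6, #FFE3E3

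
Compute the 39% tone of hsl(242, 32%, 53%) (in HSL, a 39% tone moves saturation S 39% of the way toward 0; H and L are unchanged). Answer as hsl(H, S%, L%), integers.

S moves 39% from 32 toward 0: 32 − 12.48 = 19.52 → 20.
H and L are unchanged.

hsl(242, 20%, 53%)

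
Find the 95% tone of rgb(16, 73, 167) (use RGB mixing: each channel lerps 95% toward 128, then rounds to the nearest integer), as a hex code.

Lerp each channel 95% toward 128:
  R: 16 + 106.4 = 122.4 → 122
  G: 73 + 0.95×(128−73) = 73 + 52.25 = 125.25 → 125
  B: 167 − 37.05 = 129.95 → 130
rgb(122, 125, 130) = #7A7D82.

#7A7D82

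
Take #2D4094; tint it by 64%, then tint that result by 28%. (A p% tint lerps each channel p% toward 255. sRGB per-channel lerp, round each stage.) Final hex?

#C8CDE3

#2D4094 is rgb(45, 64, 148).
Lerp each channel 64% toward 255:
  R: 45 + 134.4 = 179.4 → 179
  G: 64 + 122.24 = 186.24 → 186
  B: 148 + 68.48 = 216.48 → 216
After the tint: rgb(179, 186, 216) = #B3BAD8.
Per channel, c → c + 0.28(255 − c):
  R: 179 + 0.28×(255−179) = 179 + 21.28 = 200.28 → 200
  G: 186 + 19.32 = 205.32 → 205
  B: 216 + 0.28×(255−216) = 216 + 10.92 = 226.92 → 227
rgb(200, 205, 227) = #C8CDE3.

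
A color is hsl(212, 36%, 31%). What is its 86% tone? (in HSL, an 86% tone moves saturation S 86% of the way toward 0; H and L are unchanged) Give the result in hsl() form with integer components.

hsl(212, 5%, 31%)

S moves 86% from 36 toward 0: 36 − 30.96 = 5.04 → 5.
H and L are unchanged.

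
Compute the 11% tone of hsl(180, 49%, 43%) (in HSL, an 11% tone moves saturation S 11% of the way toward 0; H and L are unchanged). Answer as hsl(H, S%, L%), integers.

hsl(180, 44%, 43%)

S moves 11% from 49 toward 0: 49 − 5.39 = 43.61 → 44.
H and L are unchanged.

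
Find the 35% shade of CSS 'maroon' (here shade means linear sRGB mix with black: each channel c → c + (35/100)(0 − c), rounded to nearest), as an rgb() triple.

rgb(83, 0, 0)

CSS maroon is rgb(128, 0, 0).
A 35% shade moves each channel 35% toward 0:
  R: 128 + 0.35×(0−128) = 128 − 44.8 = 83.2 → 83
  G: 0 + 0 = 0 → 0
  B: 0 + 0.35×(0−0) = 0 + 0 = 0 → 0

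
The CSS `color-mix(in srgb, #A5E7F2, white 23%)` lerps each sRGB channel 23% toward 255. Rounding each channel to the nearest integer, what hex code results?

#A5E7F2 is rgb(165, 231, 242).
Per channel, c → c + 0.23(255 − c):
  R: 165 + 0.23×(255−165) = 165 + 20.7 = 185.7 → 186
  G: 231 + 0.23×(255−231) = 231 + 5.52 = 236.52 → 237
  B: 242 + 0.23×(255−242) = 242 + 2.99 = 244.99 → 245
rgb(186, 237, 245) = #BAEDF5.

#BAEDF5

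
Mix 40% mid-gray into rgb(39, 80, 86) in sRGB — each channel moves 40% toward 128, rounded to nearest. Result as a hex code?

Per channel, c → c + 0.4(128 − c):
  R: 39 + 0.4×(128−39) = 39 + 35.6 = 74.6 → 75
  G: 80 + 0.4×(128−80) = 80 + 19.2 = 99.2 → 99
  B: 86 + 0.4×(128−86) = 86 + 16.8 = 102.8 → 103
rgb(75, 99, 103) = #4B6367.

#4B6367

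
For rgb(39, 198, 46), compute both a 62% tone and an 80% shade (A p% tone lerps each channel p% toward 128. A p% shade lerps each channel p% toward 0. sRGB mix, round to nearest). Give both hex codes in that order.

#5E9B61, #082809

62% tone:
  R: 39 + 55.18 = 94.18 → 94
  G: 198 + 0.62×(128−198) = 198 − 43.4 = 154.6 → 155
  B: 46 + 0.62×(128−46) = 46 + 50.84 = 96.84 → 97
  → #5E9B61
80% shade:
  R: 39 + 0.8×(0−39) = 39 − 31.2 = 7.8 → 8
  G: 198 − 158.4 = 39.6 → 40
  B: 46 + 0.8×(0−46) = 46 − 36.8 = 9.2 → 9
  → #082809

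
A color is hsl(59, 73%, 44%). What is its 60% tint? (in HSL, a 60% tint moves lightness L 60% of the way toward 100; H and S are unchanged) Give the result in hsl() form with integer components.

hsl(59, 73%, 78%)

L moves 60% from 44 toward 100: 44 + 33.6 = 77.6 → 78.
H and S are unchanged.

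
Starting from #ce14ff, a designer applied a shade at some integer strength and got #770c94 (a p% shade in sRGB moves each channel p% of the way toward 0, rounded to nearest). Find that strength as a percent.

#ce14ff is rgb(206, 20, 255); #770c94 is rgb(119, 12, 148).
On the B channel (widest range): 148 ≈ 255 + (p/100)(0 − 255), so p ≈ 100×(148 − 255)/(0 − 255) = -10700/-255 = 41.96.
p = 42 reproduces all three channels after rounding.

42%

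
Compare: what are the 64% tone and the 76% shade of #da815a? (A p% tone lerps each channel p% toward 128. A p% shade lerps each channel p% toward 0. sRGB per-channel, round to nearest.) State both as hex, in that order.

#da815a is rgb(218, 129, 90).
64% tone:
  R: 218 + 0.64×(128−218) = 218 − 57.6 = 160.4 → 160
  G: 129 + 0.64×(128−129) = 129 − 0.64 = 128.36 → 128
  B: 90 + 24.32 = 114.32 → 114
  → #a08072
76% shade:
  R: 218 + 0.76×(0−218) = 218 − 165.68 = 52.32 → 52
  G: 129 − 98.04 = 30.96 → 31
  B: 90 + 0.76×(0−90) = 90 − 68.4 = 21.6 → 22
  → #341f16

#a08072, #341f16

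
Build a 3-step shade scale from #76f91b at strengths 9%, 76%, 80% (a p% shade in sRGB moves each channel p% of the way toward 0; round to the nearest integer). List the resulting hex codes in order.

#76f91b is rgb(118, 249, 27).
9%: (118 − 10.62 = 107.38→107, 249 − 22.41 = 226.59→227, 27 − 2.43 = 24.57→25) → #6be319
76%: (118 − 89.68 = 28.32→28, 249 − 189.24 = 59.76→60, 27 − 20.52 = 6.48→6) → #1c3c06
80%: (118 − 94.4 = 23.6→24, 249 − 199.2 = 49.8→50, 27 − 21.6 = 5.4→5) → #183205

#6be319, #1c3c06, #183205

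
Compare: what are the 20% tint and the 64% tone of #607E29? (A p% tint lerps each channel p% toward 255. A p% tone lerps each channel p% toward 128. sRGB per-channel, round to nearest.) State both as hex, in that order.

#607E29 is rgb(96, 126, 41).
20% tint:
  R: 96 + 0.2×(255−96) = 96 + 31.8 = 127.8 → 128
  G: 126 + 0.2×(255−126) = 126 + 25.8 = 151.8 → 152
  B: 41 + 42.8 = 83.8 → 84
  → #809854
64% tone:
  R: 96 + 20.48 = 116.48 → 116
  G: 126 + 1.28 = 127.28 → 127
  B: 41 + 0.64×(128−41) = 41 + 55.68 = 96.68 → 97
  → #747F61

#809854, #747F61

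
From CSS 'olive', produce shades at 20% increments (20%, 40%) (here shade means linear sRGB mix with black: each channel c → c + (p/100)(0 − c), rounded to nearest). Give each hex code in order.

CSS olive is rgb(128, 128, 0).
20%: (128 − 25.6 = 102.4→102, 128 − 25.6 = 102.4→102, 0→0) → #666600
40%: (128 − 51.2 = 76.8→77, 128 − 51.2 = 76.8→77, 0→0) → #4d4d00

#666600, #4d4d00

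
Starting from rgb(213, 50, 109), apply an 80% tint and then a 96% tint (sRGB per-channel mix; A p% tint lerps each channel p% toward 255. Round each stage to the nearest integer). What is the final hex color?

#FFFDFE

An 80% tint moves each channel 80% toward 255:
  R: 213 + 33.6 = 246.6 → 247
  G: 50 + 164 = 214 → 214
  B: 109 + 0.8×(255−109) = 109 + 116.8 = 225.8 → 226
After the tint: rgb(247, 214, 226) = #F7D6E2.
Lerp each channel 96% toward 255:
  R: 247 + 7.68 = 254.68 → 255
  G: 214 + 0.96×(255−214) = 214 + 39.36 = 253.36 → 253
  B: 226 + 27.84 = 253.84 → 254
rgb(255, 253, 254) = #FFFDFE.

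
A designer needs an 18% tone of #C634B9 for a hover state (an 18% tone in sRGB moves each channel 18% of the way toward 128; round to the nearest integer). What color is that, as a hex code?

#B942AF

#C634B9 is rgb(198, 52, 185).
Lerp each channel 18% toward 128:
  R: 198 − 12.6 = 185.4 → 185
  G: 52 + 0.18×(128−52) = 52 + 13.68 = 65.68 → 66
  B: 185 + 0.18×(128−185) = 185 − 10.26 = 174.74 → 175
rgb(185, 66, 175) = #B942AF.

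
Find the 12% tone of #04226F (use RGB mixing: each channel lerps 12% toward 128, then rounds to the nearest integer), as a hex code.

#132D71

#04226F is rgb(4, 34, 111).
Lerp each channel 12% toward 128:
  R: 4 + 0.12×(128−4) = 4 + 14.88 = 18.88 → 19
  G: 34 + 0.12×(128−34) = 34 + 11.28 = 45.28 → 45
  B: 111 + 2.04 = 113.04 → 113
rgb(19, 45, 113) = #132D71.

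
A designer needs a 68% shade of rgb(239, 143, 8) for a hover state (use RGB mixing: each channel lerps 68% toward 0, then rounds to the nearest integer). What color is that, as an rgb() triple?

A 68% shade moves each channel 68% toward 0:
  R: 239 − 162.52 = 76.48 → 76
  G: 143 − 97.24 = 45.76 → 46
  B: 8 + 0.68×(0−8) = 8 − 5.44 = 2.56 → 3

rgb(76, 46, 3)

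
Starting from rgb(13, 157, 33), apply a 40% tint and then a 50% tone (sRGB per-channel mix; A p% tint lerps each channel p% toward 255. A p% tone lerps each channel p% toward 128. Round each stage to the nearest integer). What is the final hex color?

Lerp each channel 40% toward 255:
  R: 13 + 0.4×(255−13) = 13 + 96.8 = 109.8 → 110
  G: 157 + 39.2 = 196.2 → 196
  B: 33 + 88.8 = 121.8 → 122
After the tint: rgb(110, 196, 122) = #6EC47A.
A 50% tone moves each channel 50% toward 128:
  R: 110 + 9 = 119 → 119
  G: 196 − 34 = 162 → 162
  B: 122 + 3 = 125 → 125
rgb(119, 162, 125) = #77A27D.

#77A27D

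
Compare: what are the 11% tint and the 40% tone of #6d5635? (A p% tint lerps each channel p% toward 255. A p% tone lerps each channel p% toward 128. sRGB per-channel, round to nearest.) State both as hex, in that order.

#6d5635 is rgb(109, 86, 53).
11% tint:
  R: 109 + 0.11×(255−109) = 109 + 16.06 = 125.06 → 125
  G: 86 + 18.59 = 104.59 → 105
  B: 53 + 0.11×(255−53) = 53 + 22.22 = 75.22 → 75
  → #7d694b
40% tone:
  R: 109 + 0.4×(128−109) = 109 + 7.6 = 116.6 → 117
  G: 86 + 0.4×(128−86) = 86 + 16.8 = 102.8 → 103
  B: 53 + 0.4×(128−53) = 53 + 30 = 83 → 83
  → #756753

#7d694b, #756753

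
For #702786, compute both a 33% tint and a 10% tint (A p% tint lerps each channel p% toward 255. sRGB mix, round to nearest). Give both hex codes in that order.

#702786 is rgb(112, 39, 134).
33% tint:
  R: 112 + 47.19 = 159.19 → 159
  G: 39 + 71.28 = 110.28 → 110
  B: 134 + 39.93 = 173.93 → 174
  → #9f6eae
10% tint:
  R: 112 + 14.3 = 126.3 → 126
  G: 39 + 21.6 = 60.6 → 61
  B: 134 + 12.1 = 146.1 → 146
  → #7e3d92

#9f6eae, #7e3d92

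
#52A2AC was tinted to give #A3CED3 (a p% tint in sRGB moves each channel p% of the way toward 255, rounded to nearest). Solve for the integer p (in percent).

#52A2AC is rgb(82, 162, 172); #A3CED3 is rgb(163, 206, 211).
On the R channel (widest range): 163 ≈ 82 + (p/100)(255 − 82), so p ≈ 100×(163 − 82)/(255 − 82) = 8100/173 = 46.82.
p = 47 reproduces all three channels after rounding.

47%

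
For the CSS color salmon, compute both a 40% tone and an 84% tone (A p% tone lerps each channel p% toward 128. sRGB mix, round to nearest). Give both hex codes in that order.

#C98078, #94807E

CSS salmon is rgb(250, 128, 114).
40% tone:
  R: 250 − 48.8 = 201.2 → 201
  G: 128 + 0.4×(128−128) = 128 + 0 = 128 → 128
  B: 114 + 0.4×(128−114) = 114 + 5.6 = 119.6 → 120
  → #C98078
84% tone:
  R: 250 − 102.48 = 147.52 → 148
  G: 128 + 0 = 128 → 128
  B: 114 + 11.76 = 125.76 → 126
  → #94807E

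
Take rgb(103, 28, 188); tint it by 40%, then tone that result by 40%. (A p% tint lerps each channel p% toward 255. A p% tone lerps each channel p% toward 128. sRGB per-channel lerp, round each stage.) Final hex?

Per channel, c → c + 0.4(255 − c):
  R: 103 + 60.8 = 163.8 → 164
  G: 28 + 0.4×(255−28) = 28 + 90.8 = 118.8 → 119
  B: 188 + 26.8 = 214.8 → 215
After the tint: rgb(164, 119, 215) = #A477D7.
A 40% tone moves each channel 40% toward 128:
  R: 164 − 14.4 = 149.6 → 150
  G: 119 + 0.4×(128−119) = 119 + 3.6 = 122.6 → 123
  B: 215 − 34.8 = 180.2 → 180
rgb(150, 123, 180) = #967BB4.

#967BB4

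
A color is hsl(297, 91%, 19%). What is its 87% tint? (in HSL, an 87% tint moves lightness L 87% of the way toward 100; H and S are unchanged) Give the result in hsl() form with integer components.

L moves 87% from 19 toward 100: 19 + 70.47 = 89.47 → 89.
H and S are unchanged.

hsl(297, 91%, 89%)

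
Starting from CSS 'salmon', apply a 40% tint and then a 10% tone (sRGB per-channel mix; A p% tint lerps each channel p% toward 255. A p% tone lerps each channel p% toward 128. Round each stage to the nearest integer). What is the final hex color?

CSS salmon is rgb(250, 128, 114).
A 40% tint moves each channel 40% toward 255:
  R: 250 + 2 = 252 → 252
  G: 128 + 0.4×(255−128) = 128 + 50.8 = 178.8 → 179
  B: 114 + 0.4×(255−114) = 114 + 56.4 = 170.4 → 170
After the tint: rgb(252, 179, 170) = #fcb3aa.
Lerp each channel 10% toward 128:
  R: 252 − 12.4 = 239.6 → 240
  G: 179 − 5.1 = 173.9 → 174
  B: 170 + 0.1×(128−170) = 170 − 4.2 = 165.8 → 166
rgb(240, 174, 166) = #f0aea6.

#f0aea6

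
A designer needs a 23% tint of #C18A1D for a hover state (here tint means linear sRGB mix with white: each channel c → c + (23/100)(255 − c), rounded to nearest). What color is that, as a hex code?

#C18A1D is rgb(193, 138, 29).
Lerp each channel 23% toward 255:
  R: 193 + 0.23×(255−193) = 193 + 14.26 = 207.26 → 207
  G: 138 + 0.23×(255−138) = 138 + 26.91 = 164.91 → 165
  B: 29 + 51.98 = 80.98 → 81
rgb(207, 165, 81) = #CFA551.

#CFA551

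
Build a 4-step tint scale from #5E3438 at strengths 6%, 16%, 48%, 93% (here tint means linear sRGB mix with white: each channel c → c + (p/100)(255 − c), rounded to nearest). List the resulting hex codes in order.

#5E3438 is rgb(94, 52, 56).
6%: (94 + 9.66 = 103.66→104, 52 + 12.18 = 64.18→64, 56 + 11.94 = 67.94→68) → #684044
16%: (94 + 25.76 = 119.76→120, 52 + 32.48 = 84.48→84, 56 + 31.84 = 87.84→88) → #785458
48%: (94 + 77.28 = 171.28→171, 52 + 97.44 = 149.44→149, 56 + 95.52 = 151.52→152) → #AB9598
93%: (94 + 149.73 = 243.73→244, 52 + 188.79 = 240.79→241, 56 + 185.07 = 241.07→241) → #F4F1F1

#684044, #785458, #AB9598, #F4F1F1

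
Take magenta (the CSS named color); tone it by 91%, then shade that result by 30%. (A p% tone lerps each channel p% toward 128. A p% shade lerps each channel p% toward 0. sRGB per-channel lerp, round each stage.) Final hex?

CSS magenta is rgb(255, 0, 255).
A 91% tone moves each channel 91% toward 128:
  R: 255 − 115.57 = 139.43 → 139
  G: 0 + 0.91×(128−0) = 0 + 116.48 = 116.48 → 116
  B: 255 − 115.57 = 139.43 → 139
After the tone: rgb(139, 116, 139) = #8B748B.
Per channel, c → c + 0.3(0 − c):
  R: 139 + 0.3×(0−139) = 139 − 41.7 = 97.3 → 97
  G: 116 + 0.3×(0−116) = 116 − 34.8 = 81.2 → 81
  B: 139 − 41.7 = 97.3 → 97
rgb(97, 81, 97) = #615161.

#615161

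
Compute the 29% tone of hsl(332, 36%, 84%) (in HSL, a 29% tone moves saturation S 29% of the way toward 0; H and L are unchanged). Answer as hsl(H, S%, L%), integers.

S moves 29% from 36 toward 0: 36 − 10.44 = 25.56 → 26.
H and L are unchanged.

hsl(332, 26%, 84%)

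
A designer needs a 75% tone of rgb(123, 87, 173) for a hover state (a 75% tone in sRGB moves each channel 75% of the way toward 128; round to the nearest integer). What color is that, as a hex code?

#7F768B

Per channel, c → c + 0.75(128 − c):
  R: 123 + 3.75 = 126.75 → 127
  G: 87 + 0.75×(128−87) = 87 + 30.75 = 117.75 → 118
  B: 173 − 33.75 = 139.25 → 139
rgb(127, 118, 139) = #7F768B.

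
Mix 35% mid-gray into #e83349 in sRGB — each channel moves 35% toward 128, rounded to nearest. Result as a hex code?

#e83349 is rgb(232, 51, 73).
Lerp each channel 35% toward 128:
  R: 232 + 0.35×(128−232) = 232 − 36.4 = 195.6 → 196
  G: 51 + 26.95 = 77.95 → 78
  B: 73 + 0.35×(128−73) = 73 + 19.25 = 92.25 → 92
rgb(196, 78, 92) = #c44e5c.

#c44e5c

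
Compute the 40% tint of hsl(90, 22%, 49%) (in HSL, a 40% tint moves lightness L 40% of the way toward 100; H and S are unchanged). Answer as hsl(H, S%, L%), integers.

hsl(90, 22%, 69%)

L moves 40% from 49 toward 100: 49 + 20.4 = 69.4 → 69.
H and S are unchanged.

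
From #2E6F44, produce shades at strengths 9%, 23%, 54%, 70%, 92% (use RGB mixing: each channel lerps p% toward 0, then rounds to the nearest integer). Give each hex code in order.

#2A653E, #235534, #15331F, #0E2114, #040905

#2E6F44 is rgb(46, 111, 68).
9%: (46 − 4.14 = 41.86→42, 111 − 9.99 = 101.01→101, 68 − 6.12 = 61.88→62) → #2A653E
23%: (46 − 10.58 = 35.42→35, 111 − 25.53 = 85.47→85, 68 − 15.64 = 52.36→52) → #235534
54%: (46 − 24.84 = 21.16→21, 111 − 59.94 = 51.06→51, 68 − 36.72 = 31.28→31) → #15331F
70%: (46 − 32.2 = 13.8→14, 111 − 77.7 = 33.3→33, 68 − 47.6 = 20.4→20) → #0E2114
92%: (46 − 42.32 = 3.68→4, 111 − 102.12 = 8.88→9, 68 − 62.56 = 5.44→5) → #040905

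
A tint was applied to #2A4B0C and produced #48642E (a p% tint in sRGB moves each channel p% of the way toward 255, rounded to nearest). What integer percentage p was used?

14%

#2A4B0C is rgb(42, 75, 12); #48642E is rgb(72, 100, 46).
On the B channel (widest range): 46 ≈ 12 + (p/100)(255 − 12), so p ≈ 100×(46 − 12)/(255 − 12) = 3400/243 = 13.99.
p = 14 reproduces all three channels after rounding.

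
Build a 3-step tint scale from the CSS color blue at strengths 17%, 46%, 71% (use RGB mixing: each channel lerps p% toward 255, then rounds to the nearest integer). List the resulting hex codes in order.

CSS blue is rgb(0, 0, 255).
17%: (0 + 43.35 = 43.35→43, 0 + 43.35 = 43.35→43, 255→255) → #2B2BFF
46%: (0 + 117.3 = 117.3→117, 0 + 117.3 = 117.3→117, 255→255) → #7575FF
71%: (0 + 181.05 = 181.05→181, 0 + 181.05 = 181.05→181, 255→255) → #B5B5FF

#2B2BFF, #7575FF, #B5B5FF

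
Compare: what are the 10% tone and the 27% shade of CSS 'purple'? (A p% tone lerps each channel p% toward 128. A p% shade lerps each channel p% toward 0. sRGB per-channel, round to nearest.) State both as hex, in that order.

#800D80, #5D005D

CSS purple is rgb(128, 0, 128).
10% tone:
  R: 128 + 0.1×(128−128) = 128 + 0 = 128 → 128
  G: 0 + 0.1×(128−0) = 0 + 12.8 = 12.8 → 13
  B: 128 + 0.1×(128−128) = 128 + 0 = 128 → 128
  → #800D80
27% shade:
  R: 128 + 0.27×(0−128) = 128 − 34.56 = 93.44 → 93
  G: 0 + 0 = 0 → 0
  B: 128 − 34.56 = 93.44 → 93
  → #5D005D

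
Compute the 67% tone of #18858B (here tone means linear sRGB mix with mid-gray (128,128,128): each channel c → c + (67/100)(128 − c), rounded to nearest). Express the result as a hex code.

#18858B is rgb(24, 133, 139).
Lerp each channel 67% toward 128:
  R: 24 + 69.68 = 93.68 → 94
  G: 133 + 0.67×(128−133) = 133 − 3.35 = 129.65 → 130
  B: 139 + 0.67×(128−139) = 139 − 7.37 = 131.63 → 132
rgb(94, 130, 132) = #5E8284.

#5E8284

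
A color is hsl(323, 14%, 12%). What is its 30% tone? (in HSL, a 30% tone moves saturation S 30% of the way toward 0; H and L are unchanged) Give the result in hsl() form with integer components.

S moves 30% from 14 toward 0: 14 − 4.2 = 9.8 → 10.
H and L are unchanged.

hsl(323, 10%, 12%)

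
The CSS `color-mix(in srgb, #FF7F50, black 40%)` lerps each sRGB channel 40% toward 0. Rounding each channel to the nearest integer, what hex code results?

#FF7F50 is rgb(255, 127, 80).
Per channel, c → c + 0.4(0 − c):
  R: 255 + 0.4×(0−255) = 255 − 102 = 153 → 153
  G: 127 − 50.8 = 76.2 → 76
  B: 80 + 0.4×(0−80) = 80 − 32 = 48 → 48
rgb(153, 76, 48) = #994C30.

#994C30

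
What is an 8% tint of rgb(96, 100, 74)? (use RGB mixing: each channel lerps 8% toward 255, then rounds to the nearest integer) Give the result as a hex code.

An 8% tint moves each channel 8% toward 255:
  R: 96 + 0.08×(255−96) = 96 + 12.72 = 108.72 → 109
  G: 100 + 12.4 = 112.4 → 112
  B: 74 + 0.08×(255−74) = 74 + 14.48 = 88.48 → 88
rgb(109, 112, 88) = #6D7058.

#6D7058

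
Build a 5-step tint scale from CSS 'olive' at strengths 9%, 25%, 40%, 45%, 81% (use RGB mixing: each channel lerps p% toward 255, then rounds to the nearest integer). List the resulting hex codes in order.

CSS olive is rgb(128, 128, 0).
9%: (128 + 11.43 = 139.43→139, 128 + 11.43 = 139.43→139, 0 + 22.95 = 22.95→23) → #8B8B17
25%: (128 + 31.75 = 159.75→160, 128 + 31.75 = 159.75→160, 0 + 63.75 = 63.75→64) → #A0A040
40%: (128 + 50.8 = 178.8→179, 128 + 50.8 = 178.8→179, 0 + 102 = 102→102) → #B3B366
45%: (128 + 57.15 = 185.15→185, 128 + 57.15 = 185.15→185, 0 + 114.75 = 114.75→115) → #B9B973
81%: (128 + 102.87 = 230.87→231, 128 + 102.87 = 230.87→231, 0 + 206.55 = 206.55→207) → #E7E7CF

#8B8B17, #A0A040, #B3B366, #B9B973, #E7E7CF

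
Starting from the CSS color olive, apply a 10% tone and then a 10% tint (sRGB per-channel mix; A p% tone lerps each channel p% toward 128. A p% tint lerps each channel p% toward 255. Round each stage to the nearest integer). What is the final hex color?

#8D8D25

CSS olive is rgb(128, 128, 0).
A 10% tone moves each channel 10% toward 128:
  R: 128 + 0.1×(128−128) = 128 + 0 = 128 → 128
  G: 128 + 0.1×(128−128) = 128 + 0 = 128 → 128
  B: 0 + 12.8 = 12.8 → 13
After the tone: rgb(128, 128, 13) = #80800D.
Per channel, c → c + 0.1(255 − c):
  R: 128 + 0.1×(255−128) = 128 + 12.7 = 140.7 → 141
  G: 128 + 12.7 = 140.7 → 141
  B: 13 + 0.1×(255−13) = 13 + 24.2 = 37.2 → 37
rgb(141, 141, 37) = #8D8D25.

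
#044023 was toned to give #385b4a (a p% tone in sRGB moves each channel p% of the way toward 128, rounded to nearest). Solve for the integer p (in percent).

#044023 is rgb(4, 64, 35); #385b4a is rgb(56, 91, 74).
On the R channel (widest range): 56 ≈ 4 + (p/100)(128 − 4), so p ≈ 100×(56 − 4)/(128 − 4) = 5200/124 = 41.94.
p = 42 reproduces all three channels after rounding.

42%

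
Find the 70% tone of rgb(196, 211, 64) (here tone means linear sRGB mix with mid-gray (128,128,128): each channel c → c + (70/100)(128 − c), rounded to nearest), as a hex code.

Per channel, c → c + 0.7(128 − c):
  R: 196 + 0.7×(128−196) = 196 − 47.6 = 148.4 → 148
  G: 211 − 58.1 = 152.9 → 153
  B: 64 + 0.7×(128−64) = 64 + 44.8 = 108.8 → 109
rgb(148, 153, 109) = #94996D.

#94996D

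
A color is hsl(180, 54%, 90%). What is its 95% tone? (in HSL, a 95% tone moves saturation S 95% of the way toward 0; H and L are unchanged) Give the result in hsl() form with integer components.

S moves 95% from 54 toward 0: 54 − 51.3 = 2.7 → 3.
H and L are unchanged.

hsl(180, 3%, 90%)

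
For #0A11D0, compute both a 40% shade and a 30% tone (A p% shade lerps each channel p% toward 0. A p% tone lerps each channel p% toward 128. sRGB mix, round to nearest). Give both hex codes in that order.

#060A7D, #2D32B8

#0A11D0 is rgb(10, 17, 208).
40% shade:
  R: 10 − 4 = 6 → 6
  G: 17 + 0.4×(0−17) = 17 − 6.8 = 10.2 → 10
  B: 208 − 83.2 = 124.8 → 125
  → #060A7D
30% tone:
  R: 10 + 35.4 = 45.4 → 45
  G: 17 + 33.3 = 50.3 → 50
  B: 208 − 24 = 184 → 184
  → #2D32B8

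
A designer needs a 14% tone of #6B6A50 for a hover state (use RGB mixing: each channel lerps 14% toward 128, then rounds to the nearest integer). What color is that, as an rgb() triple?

#6B6A50 is rgb(107, 106, 80).
Lerp each channel 14% toward 128:
  R: 107 + 0.14×(128−107) = 107 + 2.94 = 109.94 → 110
  G: 106 + 3.08 = 109.08 → 109
  B: 80 + 6.72 = 86.72 → 87

rgb(110, 109, 87)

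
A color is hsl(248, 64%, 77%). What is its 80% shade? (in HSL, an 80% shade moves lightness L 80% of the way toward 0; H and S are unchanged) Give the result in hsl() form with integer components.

L moves 80% from 77 toward 0: 77 − 61.6 = 15.4 → 15.
H and S are unchanged.

hsl(248, 64%, 15%)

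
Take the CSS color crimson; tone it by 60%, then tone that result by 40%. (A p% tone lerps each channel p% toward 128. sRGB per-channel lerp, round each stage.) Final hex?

#966670

CSS crimson is rgb(220, 20, 60).
Per channel, c → c + 0.6(128 − c):
  R: 220 − 55.2 = 164.8 → 165
  G: 20 + 64.8 = 84.8 → 85
  B: 60 + 40.8 = 100.8 → 101
After the tone: rgb(165, 85, 101) = #a55565.
A 40% tone moves each channel 40% toward 128:
  R: 165 + 0.4×(128−165) = 165 − 14.8 = 150.2 → 150
  G: 85 + 0.4×(128−85) = 85 + 17.2 = 102.2 → 102
  B: 101 + 0.4×(128−101) = 101 + 10.8 = 111.8 → 112
rgb(150, 102, 112) = #966670.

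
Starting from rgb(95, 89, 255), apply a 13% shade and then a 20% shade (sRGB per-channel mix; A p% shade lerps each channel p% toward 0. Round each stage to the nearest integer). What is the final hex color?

Per channel, c → c + 0.13(0 − c):
  R: 95 + 0.13×(0−95) = 95 − 12.35 = 82.65 → 83
  G: 89 − 11.57 = 77.43 → 77
  B: 255 + 0.13×(0−255) = 255 − 33.15 = 221.85 → 222
After the shade: rgb(83, 77, 222) = #534DDE.
Lerp each channel 20% toward 0:
  R: 83 + 0.2×(0−83) = 83 − 16.6 = 66.4 → 66
  G: 77 + 0.2×(0−77) = 77 − 15.4 = 61.6 → 62
  B: 222 − 44.4 = 177.6 → 178
rgb(66, 62, 178) = #423EB2.

#423EB2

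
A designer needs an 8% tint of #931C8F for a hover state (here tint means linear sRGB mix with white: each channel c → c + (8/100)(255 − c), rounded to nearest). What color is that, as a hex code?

#931C8F is rgb(147, 28, 143).
Lerp each channel 8% toward 255:
  R: 147 + 0.08×(255−147) = 147 + 8.64 = 155.64 → 156
  G: 28 + 0.08×(255−28) = 28 + 18.16 = 46.16 → 46
  B: 143 + 0.08×(255−143) = 143 + 8.96 = 151.96 → 152
rgb(156, 46, 152) = #9C2E98.

#9C2E98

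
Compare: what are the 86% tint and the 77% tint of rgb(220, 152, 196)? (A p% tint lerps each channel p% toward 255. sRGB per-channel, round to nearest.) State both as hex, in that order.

#faf1f7, #f7e7f1

86% tint:
  R: 220 + 0.86×(255−220) = 220 + 30.1 = 250.1 → 250
  G: 152 + 88.58 = 240.58 → 241
  B: 196 + 50.74 = 246.74 → 247
  → #faf1f7
77% tint:
  R: 220 + 0.77×(255−220) = 220 + 26.95 = 246.95 → 247
  G: 152 + 0.77×(255−152) = 152 + 79.31 = 231.31 → 231
  B: 196 + 0.77×(255−196) = 196 + 45.43 = 241.43 → 241
  → #f7e7f1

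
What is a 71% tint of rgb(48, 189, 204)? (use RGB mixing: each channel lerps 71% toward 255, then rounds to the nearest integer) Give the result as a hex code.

#c3ecf0

Per channel, c → c + 0.71(255 − c):
  R: 48 + 146.97 = 194.97 → 195
  G: 189 + 0.71×(255−189) = 189 + 46.86 = 235.86 → 236
  B: 204 + 36.21 = 240.21 → 240
rgb(195, 236, 240) = #c3ecf0.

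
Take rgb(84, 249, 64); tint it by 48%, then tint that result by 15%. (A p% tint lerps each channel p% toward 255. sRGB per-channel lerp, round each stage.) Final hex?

#B3FCAB

Lerp each channel 48% toward 255:
  R: 84 + 82.08 = 166.08 → 166
  G: 249 + 2.88 = 251.88 → 252
  B: 64 + 0.48×(255−64) = 64 + 91.68 = 155.68 → 156
After the tint: rgb(166, 252, 156) = #A6FC9C.
A 15% tint moves each channel 15% toward 255:
  R: 166 + 13.35 = 179.35 → 179
  G: 252 + 0.45 = 252.45 → 252
  B: 156 + 0.15×(255−156) = 156 + 14.85 = 170.85 → 171
rgb(179, 252, 171) = #B3FCAB.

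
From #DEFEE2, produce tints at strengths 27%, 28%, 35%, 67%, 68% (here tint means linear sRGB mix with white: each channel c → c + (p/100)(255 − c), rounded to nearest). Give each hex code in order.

#E7FEEA, #E7FEEA, #EAFEEC, #F4FFF5, #F4FFF6

#DEFEE2 is rgb(222, 254, 226).
27%: (222 + 8.91 = 230.91→231, 254→254, 226 + 7.83 = 233.83→234) → #E7FEEA
28%: (222 + 9.24 = 231.24→231, 254→254, 226 + 8.12 = 234.12→234) → #E7FEEA
35%: (222 + 11.55 = 233.55→234, 254→254, 226 + 10.15 = 236.15→236) → #EAFEEC
67%: (222 + 22.11 = 244.11→244, 254 + 0.67 = 254.67→255, 226 + 19.43 = 245.43→245) → #F4FFF5
68%: (222 + 22.44 = 244.44→244, 254 + 0.68 = 254.68→255, 226 + 19.72 = 245.72→246) → #F4FFF6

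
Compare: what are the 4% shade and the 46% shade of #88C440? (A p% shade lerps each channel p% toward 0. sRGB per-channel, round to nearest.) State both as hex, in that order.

#83BC3D, #496A23

#88C440 is rgb(136, 196, 64).
4% shade:
  R: 136 − 5.44 = 130.56 → 131
  G: 196 − 7.84 = 188.16 → 188
  B: 64 − 2.56 = 61.44 → 61
  → #83BC3D
46% shade:
  R: 136 + 0.46×(0−136) = 136 − 62.56 = 73.44 → 73
  G: 196 − 90.16 = 105.84 → 106
  B: 64 + 0.46×(0−64) = 64 − 29.44 = 34.56 → 35
  → #496A23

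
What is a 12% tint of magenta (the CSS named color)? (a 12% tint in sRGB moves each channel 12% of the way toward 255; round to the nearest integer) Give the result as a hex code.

#FF1FFF

CSS magenta is rgb(255, 0, 255).
Lerp each channel 12% toward 255:
  R: 255 + 0 = 255 → 255
  G: 0 + 30.6 = 30.6 → 31
  B: 255 + 0 = 255 → 255
rgb(255, 31, 255) = #FF1FFF.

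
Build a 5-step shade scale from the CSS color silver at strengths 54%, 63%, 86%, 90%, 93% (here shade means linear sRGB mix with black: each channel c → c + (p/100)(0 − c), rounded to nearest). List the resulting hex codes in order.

CSS silver is rgb(192, 192, 192).
54%: (192 − 103.68 = 88.32→88, 192 − 103.68 = 88.32→88, 192 − 103.68 = 88.32→88) → #585858
63%: (192 − 120.96 = 71.04→71, 192 − 120.96 = 71.04→71, 192 − 120.96 = 71.04→71) → #474747
86%: (192 − 165.12 = 26.88→27, 192 − 165.12 = 26.88→27, 192 − 165.12 = 26.88→27) → #1B1B1B
90%: (192 − 172.8 = 19.2→19, 192 − 172.8 = 19.2→19, 192 − 172.8 = 19.2→19) → #131313
93%: (192 − 178.56 = 13.44→13, 192 − 178.56 = 13.44→13, 192 − 178.56 = 13.44→13) → #0D0D0D

#585858, #474747, #1B1B1B, #131313, #0D0D0D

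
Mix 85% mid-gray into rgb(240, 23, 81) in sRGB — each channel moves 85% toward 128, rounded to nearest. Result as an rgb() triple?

rgb(145, 112, 121)

An 85% tone moves each channel 85% toward 128:
  R: 240 + 0.85×(128−240) = 240 − 95.2 = 144.8 → 145
  G: 23 + 0.85×(128−23) = 23 + 89.25 = 112.25 → 112
  B: 81 + 0.85×(128−81) = 81 + 39.95 = 120.95 → 121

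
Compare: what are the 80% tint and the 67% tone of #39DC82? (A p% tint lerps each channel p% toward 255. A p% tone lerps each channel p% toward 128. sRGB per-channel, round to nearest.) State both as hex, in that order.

#39DC82 is rgb(57, 220, 130).
80% tint:
  R: 57 + 158.4 = 215.4 → 215
  G: 220 + 28 = 248 → 248
  B: 130 + 100 = 230 → 230
  → #D7F8E6
67% tone:
  R: 57 + 0.67×(128−57) = 57 + 47.57 = 104.57 → 105
  G: 220 + 0.67×(128−220) = 220 − 61.64 = 158.36 → 158
  B: 130 − 1.34 = 128.66 → 129
  → #699E81

#D7F8E6, #699E81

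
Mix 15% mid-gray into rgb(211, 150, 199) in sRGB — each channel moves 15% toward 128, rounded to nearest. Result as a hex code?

Lerp each channel 15% toward 128:
  R: 211 + 0.15×(128−211) = 211 − 12.45 = 198.55 → 199
  G: 150 + 0.15×(128−150) = 150 − 3.3 = 146.7 → 147
  B: 199 + 0.15×(128−199) = 199 − 10.65 = 188.35 → 188
rgb(199, 147, 188) = #C793BC.

#C793BC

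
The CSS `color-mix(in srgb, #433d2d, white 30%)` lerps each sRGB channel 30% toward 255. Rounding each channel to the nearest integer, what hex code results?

#433d2d is rgb(67, 61, 45).
Lerp each channel 30% toward 255:
  R: 67 + 0.3×(255−67) = 67 + 56.4 = 123.4 → 123
  G: 61 + 0.3×(255−61) = 61 + 58.2 = 119.2 → 119
  B: 45 + 63 = 108 → 108
rgb(123, 119, 108) = #7b776c.

#7b776c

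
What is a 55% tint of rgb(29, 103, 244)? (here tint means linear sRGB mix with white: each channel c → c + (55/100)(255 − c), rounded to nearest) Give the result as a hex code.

#99BBFA

Per channel, c → c + 0.55(255 − c):
  R: 29 + 0.55×(255−29) = 29 + 124.3 = 153.3 → 153
  G: 103 + 0.55×(255−103) = 103 + 83.6 = 186.6 → 187
  B: 244 + 6.05 = 250.05 → 250
rgb(153, 187, 250) = #99BBFA.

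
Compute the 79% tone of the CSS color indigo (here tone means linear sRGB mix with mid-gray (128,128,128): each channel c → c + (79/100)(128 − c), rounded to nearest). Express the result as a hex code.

CSS indigo is rgb(75, 0, 130).
A 79% tone moves each channel 79% toward 128:
  R: 75 + 0.79×(128−75) = 75 + 41.87 = 116.87 → 117
  G: 0 + 101.12 = 101.12 → 101
  B: 130 + 0.79×(128−130) = 130 − 1.58 = 128.42 → 128
rgb(117, 101, 128) = #756580.

#756580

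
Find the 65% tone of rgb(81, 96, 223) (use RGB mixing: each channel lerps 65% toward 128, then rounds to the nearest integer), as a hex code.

A 65% tone moves each channel 65% toward 128:
  R: 81 + 30.55 = 111.55 → 112
  G: 96 + 0.65×(128−96) = 96 + 20.8 = 116.8 → 117
  B: 223 + 0.65×(128−223) = 223 − 61.75 = 161.25 → 161
rgb(112, 117, 161) = #7075a1.

#7075a1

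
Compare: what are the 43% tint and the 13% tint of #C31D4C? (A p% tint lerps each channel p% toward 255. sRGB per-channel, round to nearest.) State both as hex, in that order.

#DD7E99, #CB3A63

#C31D4C is rgb(195, 29, 76).
43% tint:
  R: 195 + 25.8 = 220.8 → 221
  G: 29 + 97.18 = 126.18 → 126
  B: 76 + 76.97 = 152.97 → 153
  → #DD7E99
13% tint:
  R: 195 + 0.13×(255−195) = 195 + 7.8 = 202.8 → 203
  G: 29 + 29.38 = 58.38 → 58
  B: 76 + 0.13×(255−76) = 76 + 23.27 = 99.27 → 99
  → #CB3A63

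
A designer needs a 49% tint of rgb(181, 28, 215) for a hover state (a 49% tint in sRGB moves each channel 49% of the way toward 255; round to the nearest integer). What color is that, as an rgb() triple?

rgb(217, 139, 235)

Lerp each channel 49% toward 255:
  R: 181 + 0.49×(255−181) = 181 + 36.26 = 217.26 → 217
  G: 28 + 0.49×(255−28) = 28 + 111.23 = 139.23 → 139
  B: 215 + 0.49×(255−215) = 215 + 19.6 = 234.6 → 235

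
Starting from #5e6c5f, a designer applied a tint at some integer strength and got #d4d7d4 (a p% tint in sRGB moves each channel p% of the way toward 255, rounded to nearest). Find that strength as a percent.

73%

#5e6c5f is rgb(94, 108, 95); #d4d7d4 is rgb(212, 215, 212).
On the R channel (widest range): 212 ≈ 94 + (p/100)(255 − 94), so p ≈ 100×(212 − 94)/(255 − 94) = 11800/161 = 73.29.
p = 73 reproduces all three channels after rounding.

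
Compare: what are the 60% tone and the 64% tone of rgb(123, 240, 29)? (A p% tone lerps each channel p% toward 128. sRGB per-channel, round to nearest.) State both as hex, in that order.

#7ead58, #7ea85c

60% tone:
  R: 123 + 3 = 126 → 126
  G: 240 − 67.2 = 172.8 → 173
  B: 29 + 0.6×(128−29) = 29 + 59.4 = 88.4 → 88
  → #7ead58
64% tone:
  R: 123 + 0.64×(128−123) = 123 + 3.2 = 126.2 → 126
  G: 240 + 0.64×(128−240) = 240 − 71.68 = 168.32 → 168
  B: 29 + 63.36 = 92.36 → 92
  → #7ea85c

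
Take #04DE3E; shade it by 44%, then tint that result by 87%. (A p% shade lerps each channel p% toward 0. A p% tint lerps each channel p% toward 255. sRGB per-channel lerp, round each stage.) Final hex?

#04DE3E is rgb(4, 222, 62).
A 44% shade moves each channel 44% toward 0:
  R: 4 + 0.44×(0−4) = 4 − 1.76 = 2.24 → 2
  G: 222 + 0.44×(0−222) = 222 − 97.68 = 124.32 → 124
  B: 62 − 27.28 = 34.72 → 35
After the shade: rgb(2, 124, 35) = #027C23.
Per channel, c → c + 0.87(255 − c):
  R: 2 + 220.11 = 222.11 → 222
  G: 124 + 0.87×(255−124) = 124 + 113.97 = 237.97 → 238
  B: 35 + 0.87×(255−35) = 35 + 191.4 = 226.4 → 226
rgb(222, 238, 226) = #DEEEE2.

#DEEEE2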